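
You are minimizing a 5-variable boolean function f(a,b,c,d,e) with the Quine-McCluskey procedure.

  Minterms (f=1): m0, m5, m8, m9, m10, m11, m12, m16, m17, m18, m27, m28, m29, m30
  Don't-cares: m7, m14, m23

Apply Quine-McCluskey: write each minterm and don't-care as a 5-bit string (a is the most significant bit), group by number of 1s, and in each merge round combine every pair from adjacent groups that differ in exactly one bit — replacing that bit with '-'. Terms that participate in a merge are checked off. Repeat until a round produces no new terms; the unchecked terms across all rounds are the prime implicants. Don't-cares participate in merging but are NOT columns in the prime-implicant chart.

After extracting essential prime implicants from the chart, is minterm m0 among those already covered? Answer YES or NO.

NO

[col 0] 00000*, 00101*, 00111*, 01000*, 01001*, 01010*, 01011*, 01100*, 01110*, 10000*, 10001*, 10010*, 10111*, 11011*, 11100*, 11101*, 11110*
[col 1] -0000, -0111, -1011, -1100*, -1110*, 0-000, 001-1, 01-00*, 01-10*, 010-0*, 010-1*, 0100-*, 0101-*, 011-0*, 100-0, 1000-, 111-0*, 1110-
[col 2] -11-0, 01--0, 010--
Prime implicants: -0000, -0111, -1011, -11-0, 0-000, 001-1, 01--0, 010--, 100-0, 1000-, 1110-
PI chart (minterm → PIs covering it):
  0 | -0000,0-000
  5 | 001-1  (sole → essential)
  8 | 0-000,01--0,010--
  9 | 010--  (sole → essential)
  10 | 01--0,010--
  11 | -1011,010--
  12 | -11-0,01--0
  16 | -0000,100-0,1000-
  17 | 1000-  (sole → essential)
  18 | 100-0  (sole → essential)
  27 | -1011  (sole → essential)
  28 | -11-0,1110-
  29 | 1110-  (sole → essential)
  30 | -11-0  (sole → essential)
Essential prime implicants: -1011, -11-0, 001-1, 010--, 100-0, 1000-, 1110-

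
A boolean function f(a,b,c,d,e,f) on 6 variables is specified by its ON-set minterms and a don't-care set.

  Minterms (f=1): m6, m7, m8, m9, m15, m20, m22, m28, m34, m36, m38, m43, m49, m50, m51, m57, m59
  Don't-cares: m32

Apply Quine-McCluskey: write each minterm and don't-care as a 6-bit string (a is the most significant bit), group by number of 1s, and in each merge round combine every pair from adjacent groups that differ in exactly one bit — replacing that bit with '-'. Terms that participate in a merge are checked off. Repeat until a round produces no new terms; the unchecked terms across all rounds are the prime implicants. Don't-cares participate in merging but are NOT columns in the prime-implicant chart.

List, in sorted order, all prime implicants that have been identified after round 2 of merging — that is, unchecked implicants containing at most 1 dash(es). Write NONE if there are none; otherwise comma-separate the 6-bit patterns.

[col 0] 000110*, 000111*, 001000*, 001001*, 001111*, 010100*, 010110*, 011100*, 100000*, 100010*, 100100*, 100110*, 101011*, 110001*, 110010*, 110011*, 111001*, 111011*
[col 1] -00110, 0-0110, 00-111, 00011-, 00100-, 01-100, 0101-0, 1-0010, 1-1011, 100-00*, 100-10*, 1000-0*, 1001-0*, 11-001*, 11-011*, 1100-1*, 11001-, 1110-1*
[col 2] 100--0, 11-0-1
Prime implicants: -00110, 0-0110, 00-111, 00011-, 00100-, 01-100, 0101-0, 1-0010, 1-1011, 100--0, 11-0-1, 11001-

-00110, 0-0110, 00-111, 00011-, 00100-, 01-100, 0101-0, 1-0010, 1-1011, 11001-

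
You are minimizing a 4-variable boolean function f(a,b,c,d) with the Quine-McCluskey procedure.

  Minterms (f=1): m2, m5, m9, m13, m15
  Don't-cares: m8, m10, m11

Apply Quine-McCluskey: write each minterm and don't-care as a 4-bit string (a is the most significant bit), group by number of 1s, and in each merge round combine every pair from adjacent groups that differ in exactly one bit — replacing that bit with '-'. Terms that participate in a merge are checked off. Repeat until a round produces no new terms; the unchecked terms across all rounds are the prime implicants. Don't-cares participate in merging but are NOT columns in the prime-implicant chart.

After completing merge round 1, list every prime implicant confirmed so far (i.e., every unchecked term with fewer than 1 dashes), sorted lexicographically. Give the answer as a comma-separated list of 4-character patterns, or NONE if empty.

size-2^0 implicants → 0010(✓)  0101(✓)  1000(✓)  1001(✓)  1010(✓)  1011(✓)  1101(✓)  1111(✓)
size-2^1 implicants → -010  -101  1-01(✓)  1-11(✓)  10-0(✓)  10-1(✓)  100-(✓)  101-(✓)  11-1(✓)
size-2^2 implicants → 1--1  10--
Unchecked terms (primes): -010, -101, 1--1, 10--

NONE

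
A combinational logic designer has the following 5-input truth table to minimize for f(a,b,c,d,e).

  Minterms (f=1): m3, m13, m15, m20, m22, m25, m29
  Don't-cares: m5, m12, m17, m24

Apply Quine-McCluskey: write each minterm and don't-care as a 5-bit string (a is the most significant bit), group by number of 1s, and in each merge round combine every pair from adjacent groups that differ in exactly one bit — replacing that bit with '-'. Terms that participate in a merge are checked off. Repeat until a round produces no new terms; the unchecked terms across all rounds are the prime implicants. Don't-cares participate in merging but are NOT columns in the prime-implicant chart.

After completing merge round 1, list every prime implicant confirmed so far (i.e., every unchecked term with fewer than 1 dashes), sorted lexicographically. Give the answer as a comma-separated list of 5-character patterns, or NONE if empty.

00011

[col 0] 00011, 00101*, 01100*, 01101*, 01111*, 10001*, 10100*, 10110*, 11000*, 11001*, 11101*
[col 1] -1101, 0-101, 011-1, 0110-, 1-001, 101-0, 11-01, 1100-
Prime implicants: -1101, 0-101, 00011, 011-1, 0110-, 1-001, 101-0, 11-01, 1100-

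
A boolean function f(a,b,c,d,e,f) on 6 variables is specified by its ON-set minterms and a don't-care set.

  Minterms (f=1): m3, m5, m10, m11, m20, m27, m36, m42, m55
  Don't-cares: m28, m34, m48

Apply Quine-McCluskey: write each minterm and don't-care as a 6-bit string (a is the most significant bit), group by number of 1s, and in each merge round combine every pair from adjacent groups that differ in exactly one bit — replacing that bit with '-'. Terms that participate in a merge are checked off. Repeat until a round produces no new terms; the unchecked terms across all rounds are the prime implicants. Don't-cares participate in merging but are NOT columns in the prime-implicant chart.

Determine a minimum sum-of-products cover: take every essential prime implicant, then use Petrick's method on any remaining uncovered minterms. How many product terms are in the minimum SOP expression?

Round 0: 000011✓ 000101 001010✓ 001011✓ 010100✓ 011011✓ 011100✓ 100010✓ 100100 101010✓ 110000 110111
Round 1: -01010 0-1011 00-011 00101- 01-100 10-010
PIs = {-01010, 0-1011, 00-011, 000101, 00101-, 01-100, 10-010, 100100, 110000, 110111}
Coverage chart:
  m3: 00-011 ←essential
  m5: 000101 ←essential
  m10: -01010,00101-
  m11: 0-1011,00-011,00101-
  m20: 01-100 ←essential
  m27: 0-1011 ←essential
  m36: 100100 ←essential
  m42: -01010,10-010
  m55: 110111 ←essential
Essential: 0-1011, 00-011, 000101, 01-100, 100100, 110111
Petrick residual → -01010
Min cover (7 terms): b'cd'ef' + a'cd'ef + a'b'd'ef + a'b'c'de'f + a'bde'f' + ab'c'de'f' + abc'def

7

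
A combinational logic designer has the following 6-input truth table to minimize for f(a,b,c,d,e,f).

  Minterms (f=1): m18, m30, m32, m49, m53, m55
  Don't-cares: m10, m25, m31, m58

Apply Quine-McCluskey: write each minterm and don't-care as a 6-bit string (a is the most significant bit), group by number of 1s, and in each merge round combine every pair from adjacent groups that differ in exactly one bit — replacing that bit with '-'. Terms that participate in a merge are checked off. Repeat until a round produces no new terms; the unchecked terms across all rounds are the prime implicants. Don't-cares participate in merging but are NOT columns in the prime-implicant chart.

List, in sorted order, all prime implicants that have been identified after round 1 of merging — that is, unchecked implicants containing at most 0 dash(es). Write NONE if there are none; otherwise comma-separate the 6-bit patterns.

001010, 010010, 011001, 100000, 111010

Round 0: 001010 010010 011001 011110✓ 011111✓ 100000 110001✓ 110101✓ 110111✓ 111010
Round 1: 01111- 110-01 1101-1
PIs = {001010, 010010, 011001, 01111-, 100000, 110-01, 1101-1, 111010}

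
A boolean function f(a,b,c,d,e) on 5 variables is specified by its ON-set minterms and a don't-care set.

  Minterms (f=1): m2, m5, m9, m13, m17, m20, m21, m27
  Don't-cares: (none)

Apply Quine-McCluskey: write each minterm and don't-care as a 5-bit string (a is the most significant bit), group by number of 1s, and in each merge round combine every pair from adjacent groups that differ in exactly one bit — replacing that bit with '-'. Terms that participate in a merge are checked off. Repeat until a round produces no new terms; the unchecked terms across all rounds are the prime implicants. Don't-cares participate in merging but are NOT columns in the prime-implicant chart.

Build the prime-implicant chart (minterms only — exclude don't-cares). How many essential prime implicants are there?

5

size-2^0 implicants → 00010  00101(✓)  01001(✓)  01101(✓)  10001(✓)  10100(✓)  10101(✓)  11011
size-2^1 implicants → -0101  0-101  01-01  10-01  1010-
Unchecked terms (primes): -0101, 0-101, 00010, 01-01, 10-01, 1010-, 11011
Minterm coverage:
  m2 ⊆ 00010 [E]
  m5 ⊆ -0101,0-101
  m9 ⊆ 01-01 [E]
  m13 ⊆ 0-101,01-01
  m17 ⊆ 10-01 [E]
  m20 ⊆ 1010- [E]
  m21 ⊆ -0101,10-01,1010-
  m27 ⊆ 11011 [E]
E = {00010, 01-01, 10-01, 1010-, 11011}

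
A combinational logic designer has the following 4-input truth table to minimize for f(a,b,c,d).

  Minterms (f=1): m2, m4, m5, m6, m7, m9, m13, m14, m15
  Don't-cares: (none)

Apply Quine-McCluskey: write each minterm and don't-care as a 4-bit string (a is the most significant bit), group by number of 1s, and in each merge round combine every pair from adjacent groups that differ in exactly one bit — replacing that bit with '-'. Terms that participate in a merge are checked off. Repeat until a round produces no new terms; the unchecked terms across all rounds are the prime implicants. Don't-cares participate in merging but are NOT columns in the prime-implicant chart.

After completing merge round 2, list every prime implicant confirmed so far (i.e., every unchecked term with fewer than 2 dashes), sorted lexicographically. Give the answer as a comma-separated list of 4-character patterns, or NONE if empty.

0-10, 1-01

[col 0] 0010*, 0100*, 0101*, 0110*, 0111*, 1001*, 1101*, 1110*, 1111*
[col 1] -101*, -110*, -111*, 0-10, 01-0*, 01-1*, 010-*, 011-*, 1-01, 11-1*, 111-*
[col 2] -1-1, -11-, 01--
Prime implicants: -1-1, -11-, 0-10, 01--, 1-01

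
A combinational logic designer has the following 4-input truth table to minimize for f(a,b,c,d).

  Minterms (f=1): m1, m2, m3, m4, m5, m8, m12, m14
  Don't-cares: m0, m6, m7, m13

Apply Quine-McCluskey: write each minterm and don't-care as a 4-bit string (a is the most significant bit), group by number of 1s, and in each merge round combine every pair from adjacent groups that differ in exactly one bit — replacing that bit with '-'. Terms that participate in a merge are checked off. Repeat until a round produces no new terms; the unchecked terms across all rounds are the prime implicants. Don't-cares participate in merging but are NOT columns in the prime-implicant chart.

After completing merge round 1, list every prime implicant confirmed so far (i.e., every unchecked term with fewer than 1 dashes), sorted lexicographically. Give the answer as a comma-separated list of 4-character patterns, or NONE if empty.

NONE

[col 0] 0000*, 0001*, 0010*, 0011*, 0100*, 0101*, 0110*, 0111*, 1000*, 1100*, 1101*, 1110*
[col 1] -000*, -100*, -101*, -110*, 0-00*, 0-01*, 0-10*, 0-11*, 00-0*, 00-1*, 000-*, 001-*, 01-0*, 01-1*, 010-*, 011-*, 1-00*, 11-0*, 110-*
[col 2] --00, -1-0, -10-, 0--0*, 0--1*, 0-0-*, 0-1-*, 00--*, 01--*
[col 3] 0---
Prime implicants: --00, -1-0, -10-, 0---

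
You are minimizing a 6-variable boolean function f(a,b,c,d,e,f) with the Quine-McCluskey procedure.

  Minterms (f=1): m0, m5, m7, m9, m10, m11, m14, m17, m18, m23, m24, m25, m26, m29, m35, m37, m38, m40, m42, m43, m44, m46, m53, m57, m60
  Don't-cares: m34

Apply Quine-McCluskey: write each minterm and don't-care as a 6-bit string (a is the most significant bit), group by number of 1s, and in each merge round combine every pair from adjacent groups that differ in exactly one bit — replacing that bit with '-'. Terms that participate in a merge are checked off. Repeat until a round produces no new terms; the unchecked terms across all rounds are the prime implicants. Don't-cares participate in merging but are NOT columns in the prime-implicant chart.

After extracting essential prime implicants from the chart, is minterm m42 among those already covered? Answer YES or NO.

[col 0] 000000, 000101*, 000111*, 001001*, 001010*, 001011*, 001110*, 010001*, 010010*, 010111*, 011000*, 011001*, 011010*, 011101*, 100010*, 100011*, 100101*, 100110*, 101000*, 101010*, 101011*, 101100*, 101110*, 110101*, 111001*, 111100*
[col 1] -00101, -01010*, -01011*, -01110*, -11001, 0-0111, 0-1001, 0-1010, 0001-1, 001-10*, 0010-1, 00101-*, 01-001, 01-010, 011-01, 0110-0, 01100-, 1-0101, 1-1100, 10-010*, 10-011*, 10-110*, 100-10*, 10001-*, 101-00*, 101-10*, 1010-0*, 10101-*, 1011-0*
[col 2] -01-10, -0101-, 10--10, 10-01-, 101--0
Prime implicants: -00101, -01-10, -0101-, -11001, 0-0111, 0-1001, 0-1010, 000000, 0001-1, 0010-1, 01-001, 01-010, 011-01, 0110-0, 01100-, 1-0101, 1-1100, 10--10, 10-01-, 101--0
PI chart (minterm → PIs covering it):
  0 | 000000  (sole → essential)
  5 | -00101,0001-1
  7 | 0-0111,0001-1
  9 | 0-1001,0010-1
  10 | -01-10,-0101-,0-1010
  11 | -0101-,0010-1
  14 | -01-10  (sole → essential)
  17 | 01-001  (sole → essential)
  18 | 01-010  (sole → essential)
  23 | 0-0111  (sole → essential)
  24 | 0110-0,01100-
  25 | -11001,0-1001,01-001,011-01,01100-
  26 | 0-1010,01-010,0110-0
  29 | 011-01  (sole → essential)
  35 | 10-01-  (sole → essential)
  37 | -00101,1-0101
  38 | 10--10  (sole → essential)
  40 | 101--0  (sole → essential)
  42 | -01-10,-0101-,10--10,10-01-,101--0
  43 | -0101-,10-01-
  44 | 1-1100,101--0
  46 | -01-10,10--10,101--0
  53 | 1-0101  (sole → essential)
  57 | -11001  (sole → essential)
  60 | 1-1100  (sole → essential)
Essential prime implicants: -01-10, -11001, 0-0111, 000000, 01-001, 01-010, 011-01, 1-0101, 1-1100, 10--10, 10-01-, 101--0

YES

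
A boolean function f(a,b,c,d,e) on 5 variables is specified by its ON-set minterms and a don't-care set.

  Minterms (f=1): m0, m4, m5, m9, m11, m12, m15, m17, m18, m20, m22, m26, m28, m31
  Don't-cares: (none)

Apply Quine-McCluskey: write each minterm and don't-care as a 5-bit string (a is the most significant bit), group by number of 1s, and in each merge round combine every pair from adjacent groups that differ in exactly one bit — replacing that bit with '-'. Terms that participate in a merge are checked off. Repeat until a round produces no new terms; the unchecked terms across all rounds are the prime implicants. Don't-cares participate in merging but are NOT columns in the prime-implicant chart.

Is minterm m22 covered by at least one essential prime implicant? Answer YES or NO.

NO

Round 0: 00000✓ 00100✓ 00101✓ 01001✓ 01011✓ 01100✓ 01111✓ 10001 10010✓ 10100✓ 10110✓ 11010✓ 11100✓ 11111✓
Round 1: -0100✓ -1100✓ -1111 0-100✓ 00-00 0010- 01-11 010-1 1-010 1-100✓ 10-10 101-0
Round 2: --100
PIs = {--100, -1111, 00-00, 0010-, 01-11, 010-1, 1-010, 10-10, 10001, 101-0}
Coverage chart:
  m0: 00-00 ←essential
  m4: --100,00-00,0010-
  m5: 0010- ←essential
  m9: 010-1 ←essential
  m11: 01-11,010-1
  m12: --100 ←essential
  m15: -1111,01-11
  m17: 10001 ←essential
  m18: 1-010,10-10
  m20: --100,101-0
  m22: 10-10,101-0
  m26: 1-010 ←essential
  m28: --100 ←essential
  m31: -1111 ←essential
Essential: --100, -1111, 00-00, 0010-, 010-1, 1-010, 10001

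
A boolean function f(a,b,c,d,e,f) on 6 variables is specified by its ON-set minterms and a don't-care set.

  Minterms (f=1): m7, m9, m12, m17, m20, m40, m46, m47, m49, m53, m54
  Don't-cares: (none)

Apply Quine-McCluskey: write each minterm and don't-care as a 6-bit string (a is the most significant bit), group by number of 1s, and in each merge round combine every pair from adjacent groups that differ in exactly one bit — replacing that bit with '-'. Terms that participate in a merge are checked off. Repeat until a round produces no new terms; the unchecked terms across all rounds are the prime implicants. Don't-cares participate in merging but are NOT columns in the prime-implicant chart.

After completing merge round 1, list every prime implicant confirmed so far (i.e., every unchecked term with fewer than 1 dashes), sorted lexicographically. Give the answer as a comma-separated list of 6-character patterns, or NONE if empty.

000111, 001001, 001100, 010100, 101000, 110110

Round 0: 000111 001001 001100 010001✓ 010100 101000 101110✓ 101111✓ 110001✓ 110101✓ 110110
Round 1: -10001 10111- 110-01
PIs = {-10001, 000111, 001001, 001100, 010100, 101000, 10111-, 110-01, 110110}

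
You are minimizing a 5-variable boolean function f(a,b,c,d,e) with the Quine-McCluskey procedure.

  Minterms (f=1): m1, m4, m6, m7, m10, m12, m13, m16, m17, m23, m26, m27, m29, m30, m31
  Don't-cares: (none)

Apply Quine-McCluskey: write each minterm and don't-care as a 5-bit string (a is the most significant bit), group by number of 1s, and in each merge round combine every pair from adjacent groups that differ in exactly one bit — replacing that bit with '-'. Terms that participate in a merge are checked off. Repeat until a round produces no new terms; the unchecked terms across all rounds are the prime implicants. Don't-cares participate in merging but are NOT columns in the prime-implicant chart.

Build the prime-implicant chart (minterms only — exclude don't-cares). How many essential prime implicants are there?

4

Round 0: 00001✓ 00100✓ 00110✓ 00111✓ 01010✓ 01100✓ 01101✓ 10000✓ 10001✓ 10111✓ 11010✓ 11011✓ 11101✓ 11110✓ 11111✓
Round 1: -0001 -0111 -1010 -1101 0-100 001-0 0011- 0110- 1-111 1000- 11-10✓ 11-11✓ 1101-✓ 111-1 1111-✓
Round 2: 11-1-
PIs = {-0001, -0111, -1010, -1101, 0-100, 001-0, 0011-, 0110-, 1-111, 1000-, 11-1-, 111-1}
Coverage chart:
  m1: -0001 ←essential
  m4: 0-100,001-0
  m6: 001-0,0011-
  m7: -0111,0011-
  m10: -1010 ←essential
  m12: 0-100,0110-
  m13: -1101,0110-
  m16: 1000- ←essential
  m17: -0001,1000-
  m23: -0111,1-111
  m26: -1010,11-1-
  m27: 11-1- ←essential
  m29: -1101,111-1
  m30: 11-1- ←essential
  m31: 1-111,11-1-,111-1
Essential: -0001, -1010, 1000-, 11-1-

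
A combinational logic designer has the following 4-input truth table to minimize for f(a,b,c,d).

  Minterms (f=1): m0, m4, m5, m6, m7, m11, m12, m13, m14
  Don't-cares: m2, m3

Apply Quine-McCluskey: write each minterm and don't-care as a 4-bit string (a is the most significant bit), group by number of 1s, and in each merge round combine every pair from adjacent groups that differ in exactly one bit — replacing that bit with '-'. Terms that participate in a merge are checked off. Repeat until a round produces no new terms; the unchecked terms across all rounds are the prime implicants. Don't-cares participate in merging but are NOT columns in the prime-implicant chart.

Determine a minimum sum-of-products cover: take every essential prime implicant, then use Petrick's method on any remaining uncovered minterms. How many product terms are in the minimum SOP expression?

Round 0: 0000✓ 0010✓ 0011✓ 0100✓ 0101✓ 0110✓ 0111✓ 1011✓ 1100✓ 1101✓ 1110✓
Round 1: -011 -100✓ -101✓ -110✓ 0-00✓ 0-10✓ 0-11✓ 00-0✓ 001-✓ 01-0✓ 01-1✓ 010-✓ 011-✓ 11-0✓ 110-✓
Round 2: -1-0 -10- 0--0 0-1- 01--
PIs = {-011, -1-0, -10-, 0--0, 0-1-, 01--}
Coverage chart:
  m0: 0--0 ←essential
  m4: -1-0,-10-,0--0,01--
  m5: -10-,01--
  m6: -1-0,0--0,0-1-,01--
  m7: 0-1-,01--
  m11: -011 ←essential
  m12: -1-0,-10-
  m13: -10- ←essential
  m14: -1-0 ←essential
Essential: -011, -1-0, -10-, 0--0
Petrick residual → 0-1-
Min cover (5 terms): b'cd + bd' + bc' + a'd' + a'c

5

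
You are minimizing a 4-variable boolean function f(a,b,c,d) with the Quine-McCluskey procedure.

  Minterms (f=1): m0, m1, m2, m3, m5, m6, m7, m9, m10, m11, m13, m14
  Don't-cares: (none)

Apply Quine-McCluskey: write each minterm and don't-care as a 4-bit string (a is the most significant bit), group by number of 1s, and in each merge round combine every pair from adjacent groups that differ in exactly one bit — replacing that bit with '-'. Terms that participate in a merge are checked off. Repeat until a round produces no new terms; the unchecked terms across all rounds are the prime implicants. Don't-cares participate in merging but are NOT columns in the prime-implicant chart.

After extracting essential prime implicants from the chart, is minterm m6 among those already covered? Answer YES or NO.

[col 0] 0000*, 0001*, 0010*, 0011*, 0101*, 0110*, 0111*, 1001*, 1010*, 1011*, 1101*, 1110*
[col 1] -001*, -010*, -011*, -101*, -110*, 0-01*, 0-10*, 0-11*, 00-0*, 00-1*, 000-*, 001-*, 01-1*, 011-*, 1-01*, 1-10*, 10-1*, 101-*
[col 2] --01, --10, -0-1, -01-, 0--1, 0-1-, 00--
Prime implicants: --01, --10, -0-1, -01-, 0--1, 0-1-, 00--
PI chart (minterm → PIs covering it):
  0 | 00--  (sole → essential)
  1 | --01,-0-1,0--1,00--
  2 | --10,-01-,0-1-,00--
  3 | -0-1,-01-,0--1,0-1-,00--
  5 | --01,0--1
  6 | --10,0-1-
  7 | 0--1,0-1-
  9 | --01,-0-1
  10 | --10,-01-
  11 | -0-1,-01-
  13 | --01  (sole → essential)
  14 | --10  (sole → essential)
Essential prime implicants: --01, --10, 00--

YES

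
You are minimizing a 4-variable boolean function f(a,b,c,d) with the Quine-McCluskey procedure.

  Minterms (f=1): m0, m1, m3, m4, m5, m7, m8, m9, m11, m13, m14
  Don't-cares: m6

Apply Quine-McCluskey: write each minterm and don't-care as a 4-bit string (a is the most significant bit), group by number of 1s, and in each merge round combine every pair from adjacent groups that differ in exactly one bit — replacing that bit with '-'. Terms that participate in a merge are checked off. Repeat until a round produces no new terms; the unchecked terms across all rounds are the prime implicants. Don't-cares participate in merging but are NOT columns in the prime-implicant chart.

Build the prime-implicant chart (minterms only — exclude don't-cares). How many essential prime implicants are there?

4

Round 0: 0000✓ 0001✓ 0011✓ 0100✓ 0101✓ 0110✓ 0111✓ 1000✓ 1001✓ 1011✓ 1101✓ 1110✓
Round 1: -000✓ -001✓ -011✓ -101✓ -110 0-00✓ 0-01✓ 0-11✓ 00-1✓ 000-✓ 01-0✓ 01-1✓ 010-✓ 011-✓ 1-01✓ 10-1✓ 100-✓
Round 2: --01 -0-1 -00- 0--1 0-0- 01--
PIs = {--01, -0-1, -00-, -110, 0--1, 0-0-, 01--}
Coverage chart:
  m0: -00-,0-0-
  m1: --01,-0-1,-00-,0--1,0-0-
  m3: -0-1,0--1
  m4: 0-0-,01--
  m5: --01,0--1,0-0-,01--
  m7: 0--1,01--
  m8: -00- ←essential
  m9: --01,-0-1,-00-
  m11: -0-1 ←essential
  m13: --01 ←essential
  m14: -110 ←essential
Essential: --01, -0-1, -00-, -110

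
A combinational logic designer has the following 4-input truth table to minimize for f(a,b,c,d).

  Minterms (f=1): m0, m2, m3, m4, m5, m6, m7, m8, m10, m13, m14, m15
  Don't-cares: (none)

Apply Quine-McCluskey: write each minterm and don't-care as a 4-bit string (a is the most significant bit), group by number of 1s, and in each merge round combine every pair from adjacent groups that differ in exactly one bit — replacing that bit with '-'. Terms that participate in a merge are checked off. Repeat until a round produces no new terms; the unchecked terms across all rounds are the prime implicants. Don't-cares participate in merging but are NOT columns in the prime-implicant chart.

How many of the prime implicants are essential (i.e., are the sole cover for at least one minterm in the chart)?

3

size-2^0 implicants → 0000(✓)  0010(✓)  0011(✓)  0100(✓)  0101(✓)  0110(✓)  0111(✓)  1000(✓)  1010(✓)  1101(✓)  1110(✓)  1111(✓)
size-2^1 implicants → -000(✓)  -010(✓)  -101(✓)  -110(✓)  -111(✓)  0-00(✓)  0-10(✓)  0-11(✓)  00-0(✓)  001-(✓)  01-0(✓)  01-1(✓)  010-(✓)  011-(✓)  1-10(✓)  10-0(✓)  11-1(✓)  111-(✓)
size-2^2 implicants → --10  -0-0  -1-1  -11-  0--0  0-1-  01--
Unchecked terms (primes): --10, -0-0, -1-1, -11-, 0--0, 0-1-, 01--
Minterm coverage:
  m0 ⊆ -0-0,0--0
  m2 ⊆ --10,-0-0,0--0,0-1-
  m3 ⊆ 0-1- [E]
  m4 ⊆ 0--0,01--
  m5 ⊆ -1-1,01--
  m6 ⊆ --10,-11-,0--0,0-1-,01--
  m7 ⊆ -1-1,-11-,0-1-,01--
  m8 ⊆ -0-0 [E]
  m10 ⊆ --10,-0-0
  m13 ⊆ -1-1 [E]
  m14 ⊆ --10,-11-
  m15 ⊆ -1-1,-11-
E = {-0-0, -1-1, 0-1-}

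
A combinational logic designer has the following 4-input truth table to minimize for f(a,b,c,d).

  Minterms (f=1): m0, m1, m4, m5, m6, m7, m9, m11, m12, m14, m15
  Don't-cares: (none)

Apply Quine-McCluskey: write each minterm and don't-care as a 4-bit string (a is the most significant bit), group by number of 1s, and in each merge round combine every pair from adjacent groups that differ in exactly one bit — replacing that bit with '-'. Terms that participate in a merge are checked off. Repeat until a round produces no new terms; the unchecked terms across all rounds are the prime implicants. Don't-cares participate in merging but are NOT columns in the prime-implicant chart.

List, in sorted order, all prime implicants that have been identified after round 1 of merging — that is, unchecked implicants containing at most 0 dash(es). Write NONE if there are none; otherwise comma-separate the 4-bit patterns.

size-2^0 implicants → 0000(✓)  0001(✓)  0100(✓)  0101(✓)  0110(✓)  0111(✓)  1001(✓)  1011(✓)  1100(✓)  1110(✓)  1111(✓)
size-2^1 implicants → -001  -100(✓)  -110(✓)  -111(✓)  0-00(✓)  0-01(✓)  000-(✓)  01-0(✓)  01-1(✓)  010-(✓)  011-(✓)  1-11  10-1  11-0(✓)  111-(✓)
size-2^2 implicants → -1-0  -11-  0-0-  01--
Unchecked terms (primes): -001, -1-0, -11-, 0-0-, 01--, 1-11, 10-1

NONE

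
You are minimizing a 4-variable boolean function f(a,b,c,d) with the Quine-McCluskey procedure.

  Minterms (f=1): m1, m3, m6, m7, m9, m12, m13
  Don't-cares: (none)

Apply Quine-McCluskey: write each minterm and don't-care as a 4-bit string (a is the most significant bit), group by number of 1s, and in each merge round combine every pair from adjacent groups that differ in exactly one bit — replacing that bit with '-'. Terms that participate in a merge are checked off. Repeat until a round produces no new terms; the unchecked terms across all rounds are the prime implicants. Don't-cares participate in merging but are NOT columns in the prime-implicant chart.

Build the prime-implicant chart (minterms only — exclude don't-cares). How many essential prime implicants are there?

Round 0: 0001✓ 0011✓ 0110✓ 0111✓ 1001✓ 1100✓ 1101✓
Round 1: -001 0-11 00-1 011- 1-01 110-
PIs = {-001, 0-11, 00-1, 011-, 1-01, 110-}
Coverage chart:
  m1: -001,00-1
  m3: 0-11,00-1
  m6: 011- ←essential
  m7: 0-11,011-
  m9: -001,1-01
  m12: 110- ←essential
  m13: 1-01,110-
Essential: 011-, 110-

2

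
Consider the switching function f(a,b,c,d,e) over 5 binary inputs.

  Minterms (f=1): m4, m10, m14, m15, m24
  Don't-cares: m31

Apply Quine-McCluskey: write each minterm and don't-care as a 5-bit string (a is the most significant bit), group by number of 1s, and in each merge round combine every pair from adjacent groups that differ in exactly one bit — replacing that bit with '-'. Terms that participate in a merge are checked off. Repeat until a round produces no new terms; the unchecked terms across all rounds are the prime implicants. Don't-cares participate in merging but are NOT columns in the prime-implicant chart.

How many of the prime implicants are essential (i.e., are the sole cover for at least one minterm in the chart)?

[col 0] 00100, 01010*, 01110*, 01111*, 11000, 11111*
[col 1] -1111, 01-10, 0111-
Prime implicants: -1111, 00100, 01-10, 0111-, 11000
PI chart (minterm → PIs covering it):
  4 | 00100  (sole → essential)
  10 | 01-10  (sole → essential)
  14 | 01-10,0111-
  15 | -1111,0111-
  24 | 11000  (sole → essential)
Essential prime implicants: 00100, 01-10, 11000

3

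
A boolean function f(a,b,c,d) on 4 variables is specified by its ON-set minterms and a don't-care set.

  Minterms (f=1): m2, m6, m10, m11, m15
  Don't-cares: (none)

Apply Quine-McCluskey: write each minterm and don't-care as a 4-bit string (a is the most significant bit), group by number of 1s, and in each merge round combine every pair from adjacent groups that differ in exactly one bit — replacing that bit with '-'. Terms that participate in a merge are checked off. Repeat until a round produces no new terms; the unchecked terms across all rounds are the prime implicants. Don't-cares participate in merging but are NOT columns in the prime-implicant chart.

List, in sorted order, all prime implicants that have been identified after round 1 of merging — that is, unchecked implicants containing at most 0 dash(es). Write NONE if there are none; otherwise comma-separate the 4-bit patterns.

Round 0: 0010✓ 0110✓ 1010✓ 1011✓ 1111✓
Round 1: -010 0-10 1-11 101-
PIs = {-010, 0-10, 1-11, 101-}

NONE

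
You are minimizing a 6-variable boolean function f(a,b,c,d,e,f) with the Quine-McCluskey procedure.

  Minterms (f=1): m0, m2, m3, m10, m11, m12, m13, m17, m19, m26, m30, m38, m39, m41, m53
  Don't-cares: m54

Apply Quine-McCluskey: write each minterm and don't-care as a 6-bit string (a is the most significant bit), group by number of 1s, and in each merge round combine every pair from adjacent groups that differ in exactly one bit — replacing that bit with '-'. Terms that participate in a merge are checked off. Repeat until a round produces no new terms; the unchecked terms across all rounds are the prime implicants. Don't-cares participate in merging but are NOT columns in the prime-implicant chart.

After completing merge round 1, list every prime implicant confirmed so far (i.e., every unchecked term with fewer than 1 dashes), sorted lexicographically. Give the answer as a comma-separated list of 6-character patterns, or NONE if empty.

size-2^0 implicants → 000000(✓)  000010(✓)  000011(✓)  001010(✓)  001011(✓)  001100(✓)  001101(✓)  010001(✓)  010011(✓)  011010(✓)  011110(✓)  100110(✓)  100111(✓)  101001  110101  110110(✓)
size-2^1 implicants → 0-0011  0-1010  00-010(✓)  00-011(✓)  0000-0  00001-(✓)  00101-(✓)  00110-  0100-1  011-10  1-0110  10011-
size-2^2 implicants → 00-01-
Unchecked terms (primes): 0-0011, 0-1010, 00-01-, 0000-0, 00110-, 0100-1, 011-10, 1-0110, 10011-, 101001, 110101

101001, 110101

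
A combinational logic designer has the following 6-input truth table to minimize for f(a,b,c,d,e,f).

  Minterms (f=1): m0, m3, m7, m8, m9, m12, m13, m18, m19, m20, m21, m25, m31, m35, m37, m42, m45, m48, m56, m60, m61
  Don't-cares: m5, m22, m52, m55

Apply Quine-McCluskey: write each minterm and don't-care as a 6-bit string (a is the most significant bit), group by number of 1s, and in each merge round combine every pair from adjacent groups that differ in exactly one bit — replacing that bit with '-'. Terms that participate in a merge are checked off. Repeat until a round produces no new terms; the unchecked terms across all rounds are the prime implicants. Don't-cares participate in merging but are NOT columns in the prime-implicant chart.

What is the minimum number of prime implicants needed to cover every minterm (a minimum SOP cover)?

size-2^0 implicants → 000000(✓)  000011(✓)  000101(✓)  000111(✓)  001000(✓)  001001(✓)  001100(✓)  001101(✓)  010010(✓)  010011(✓)  010100(✓)  010101(✓)  010110(✓)  011001(✓)  011111  100011(✓)  100101(✓)  101010  101101(✓)  110000(✓)  110100(✓)  110111  111000(✓)  111100(✓)  111101(✓)
size-2^1 implicants → -00011  -00101(✓)  -01101(✓)  -10100  0-0011  0-0101  0-1001  00-000  00-101(✓)  000-11  0001-1  001-00(✓)  001-01(✓)  00100-(✓)  00110-(✓)  010-10  01001-  0101-0  01010-  1-1101  10-101(✓)  11-000(✓)  11-100(✓)  110-00(✓)  111-00(✓)  11110-
size-2^2 implicants → -0-101  001-0-  11--00
Unchecked terms (primes): -0-101, -00011, -10100, 0-0011, 0-0101, 0-1001, 00-000, 000-11, 0001-1, 001-0-, 010-10, 01001-, 0101-0, 01010-, 011111, 1-1101, 101010, 11--00, 110111, 11110-
Minterm coverage:
  m0 ⊆ 00-000 [E]
  m3 ⊆ -00011,0-0011,000-11
  m7 ⊆ 000-11,0001-1
  m8 ⊆ 00-000,001-0-
  m9 ⊆ 0-1001,001-0-
  m12 ⊆ 001-0- [E]
  m13 ⊆ -0-101,001-0-
  m18 ⊆ 010-10,01001-
  m19 ⊆ 0-0011,01001-
  m20 ⊆ -10100,0101-0,01010-
  m21 ⊆ 0-0101,01010-
  m25 ⊆ 0-1001 [E]
  m31 ⊆ 011111 [E]
  m35 ⊆ -00011 [E]
  m37 ⊆ -0-101 [E]
  m42 ⊆ 101010 [E]
  m45 ⊆ -0-101,1-1101
  m48 ⊆ 11--00 [E]
  m56 ⊆ 11--00 [E]
  m60 ⊆ 11--00,11110-
  m61 ⊆ 1-1101,11110-
E = {-0-101, -00011, 0-1001, 00-000, 001-0-, 011111, 101010, 11--00}
Petrick residual → 000-11, 01001-, 01010-, 1-1101
Cover = b'de'f + b'c'd'ef + a'cd'e'f + a'b'd'e'f' + a'b'c'ef + a'b'ce' + a'bc'd'e + a'bc'de' + a'bcdef + acde'f + ab'cd'ef' + abe'f'  |cover|=12

12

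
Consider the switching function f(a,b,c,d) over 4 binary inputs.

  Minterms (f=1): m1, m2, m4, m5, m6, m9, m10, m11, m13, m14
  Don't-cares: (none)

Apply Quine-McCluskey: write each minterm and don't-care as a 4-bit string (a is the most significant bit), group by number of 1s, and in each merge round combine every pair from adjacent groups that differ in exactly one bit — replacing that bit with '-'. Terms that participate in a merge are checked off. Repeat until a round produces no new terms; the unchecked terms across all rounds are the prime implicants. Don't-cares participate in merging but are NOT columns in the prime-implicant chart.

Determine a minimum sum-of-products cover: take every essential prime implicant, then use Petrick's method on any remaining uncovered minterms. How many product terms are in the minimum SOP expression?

Round 0: 0001✓ 0010✓ 0100✓ 0101✓ 0110✓ 1001✓ 1010✓ 1011✓ 1101✓ 1110✓
Round 1: -001✓ -010✓ -101✓ -110✓ 0-01✓ 0-10✓ 01-0 010- 1-01✓ 1-10✓ 10-1 101-
Round 2: --01 --10
PIs = {--01, --10, 01-0, 010-, 10-1, 101-}
Coverage chart:
  m1: --01 ←essential
  m2: --10 ←essential
  m4: 01-0,010-
  m5: --01,010-
  m6: --10,01-0
  m9: --01,10-1
  m10: --10,101-
  m11: 10-1,101-
  m13: --01 ←essential
  m14: --10 ←essential
Essential: --01, --10
Petrick residual → 01-0, 10-1
Min cover (4 terms): c'd + cd' + a'bd' + ab'd

4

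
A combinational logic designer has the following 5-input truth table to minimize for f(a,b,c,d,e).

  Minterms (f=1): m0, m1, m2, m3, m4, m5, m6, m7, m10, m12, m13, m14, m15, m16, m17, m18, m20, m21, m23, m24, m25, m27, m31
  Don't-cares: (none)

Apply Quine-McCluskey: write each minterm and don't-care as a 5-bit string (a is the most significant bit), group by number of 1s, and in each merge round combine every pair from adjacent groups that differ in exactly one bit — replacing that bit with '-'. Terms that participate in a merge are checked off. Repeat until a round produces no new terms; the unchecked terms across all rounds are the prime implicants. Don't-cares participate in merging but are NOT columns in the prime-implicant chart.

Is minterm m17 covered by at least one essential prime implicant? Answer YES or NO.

Round 0: 00000✓ 00001✓ 00010✓ 00011✓ 00100✓ 00101✓ 00110✓ 00111✓ 01010✓ 01100✓ 01101✓ 01110✓ 01111✓ 10000✓ 10001✓ 10010✓ 10100✓ 10101✓ 10111✓ 11000✓ 11001✓ 11011✓ 11111✓
Round 1: -0000✓ -0001✓ -0010✓ -0100✓ -0101✓ -0111✓ -1111✓ 0-010✓ 0-100✓ 0-101✓ 0-110✓ 0-111✓ 00-00✓ 00-01✓ 00-10✓ 00-11✓ 000-0✓ 000-1✓ 0000-✓ 0001-✓ 001-0✓ 001-1✓ 0010-✓ 0011-✓ 01-10✓ 011-0✓ 011-1✓ 0110-✓ 0111-✓ 1-000✓ 1-001✓ 1-111✓ 10-00✓ 10-01✓ 100-0✓ 1000-✓ 101-1✓ 1010-✓ 11-11 110-1 1100-✓
Round 2: --111 -0-00✓ -0-01✓ -00-0 -000-✓ -01-1 -010-✓ 0--10 0-1-0✓ 0-1-1✓ 0-10-✓ 0-11-✓ 00--0✓ 00--1✓ 00-0-✓ 00-1-✓ 000--✓ 001--✓ 011--✓ 1-00- 10-0-✓
Round 3: -0-0- 0-1-- 00---
PIs = {--111, -0-0-, -00-0, -01-1, 0--10, 0-1--, 00---, 1-00-, 11-11, 110-1}
Coverage chart:
  m0: -0-0-,-00-0,00---
  m1: -0-0-,00---
  m2: -00-0,0--10,00---
  m3: 00--- ←essential
  m4: -0-0-,0-1--,00---
  m5: -0-0-,-01-1,0-1--,00---
  m6: 0--10,0-1--,00---
  m7: --111,-01-1,0-1--,00---
  m10: 0--10 ←essential
  m12: 0-1-- ←essential
  m13: 0-1-- ←essential
  m14: 0--10,0-1--
  m15: --111,0-1--
  m16: -0-0-,-00-0,1-00-
  m17: -0-0-,1-00-
  m18: -00-0 ←essential
  m20: -0-0- ←essential
  m21: -0-0-,-01-1
  m23: --111,-01-1
  m24: 1-00- ←essential
  m25: 1-00-,110-1
  m27: 11-11,110-1
  m31: --111,11-11
Essential: -0-0-, -00-0, 0--10, 0-1--, 00---, 1-00-

YES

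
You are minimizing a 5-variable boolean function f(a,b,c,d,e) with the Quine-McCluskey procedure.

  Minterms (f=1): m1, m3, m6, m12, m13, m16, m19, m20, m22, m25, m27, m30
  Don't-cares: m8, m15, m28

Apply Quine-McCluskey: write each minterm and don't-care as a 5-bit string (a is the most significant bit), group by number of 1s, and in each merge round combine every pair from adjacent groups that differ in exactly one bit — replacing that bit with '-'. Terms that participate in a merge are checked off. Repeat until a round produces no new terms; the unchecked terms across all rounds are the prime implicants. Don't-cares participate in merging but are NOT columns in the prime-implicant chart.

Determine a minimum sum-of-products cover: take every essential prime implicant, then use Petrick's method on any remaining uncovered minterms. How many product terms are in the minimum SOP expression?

size-2^0 implicants → 00001(✓)  00011(✓)  00110(✓)  01000(✓)  01100(✓)  01101(✓)  01111(✓)  10000(✓)  10011(✓)  10100(✓)  10110(✓)  11001(✓)  11011(✓)  11100(✓)  11110(✓)
size-2^1 implicants → -0011  -0110  -1100  000-1  01-00  011-1  0110-  1-011  1-100(✓)  1-110(✓)  10-00  101-0(✓)  110-1  111-0(✓)
size-2^2 implicants → 1-1-0
Unchecked terms (primes): -0011, -0110, -1100, 000-1, 01-00, 011-1, 0110-, 1-011, 1-1-0, 10-00, 110-1
Minterm coverage:
  m1 ⊆ 000-1 [E]
  m3 ⊆ -0011,000-1
  m6 ⊆ -0110 [E]
  m12 ⊆ -1100,01-00,0110-
  m13 ⊆ 011-1,0110-
  m16 ⊆ 10-00 [E]
  m19 ⊆ -0011,1-011
  m20 ⊆ 1-1-0,10-00
  m22 ⊆ -0110,1-1-0
  m25 ⊆ 110-1 [E]
  m27 ⊆ 1-011,110-1
  m30 ⊆ 1-1-0 [E]
E = {-0110, 000-1, 1-1-0, 10-00, 110-1}
Petrick residual → -0011, 0110-
Cover = b'c'de + b'cde' + a'b'c'e + a'bcd' + ace' + ab'd'e' + abc'e  |cover|=7

7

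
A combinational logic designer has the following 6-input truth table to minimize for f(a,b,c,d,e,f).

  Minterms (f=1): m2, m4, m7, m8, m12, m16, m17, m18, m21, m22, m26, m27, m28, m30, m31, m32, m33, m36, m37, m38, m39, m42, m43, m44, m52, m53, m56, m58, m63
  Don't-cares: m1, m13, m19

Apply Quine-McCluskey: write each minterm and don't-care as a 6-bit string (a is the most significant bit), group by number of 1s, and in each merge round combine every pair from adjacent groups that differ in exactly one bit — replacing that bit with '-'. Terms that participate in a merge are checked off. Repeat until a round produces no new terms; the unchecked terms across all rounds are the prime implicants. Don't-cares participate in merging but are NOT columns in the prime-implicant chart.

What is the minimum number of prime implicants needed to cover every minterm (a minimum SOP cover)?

15

[col 0] 000001*, 000010*, 000100*, 000111*, 001000*, 001100*, 001101*, 010000*, 010001*, 010010*, 010011*, 010101*, 010110*, 011010*, 011011*, 011100*, 011110*, 011111*, 100000*, 100001*, 100100*, 100101*, 100110*, 100111*, 101010*, 101011*, 101100*, 110100*, 110101*, 111000*, 111010*, 111111*
[col 1] -00001, -00100*, -00111, -01100*, -10101, -11010, -11111, 0-0001, 0-0010, 0-1100, 00-100*, 001-00, 00110-, 01-010*, 01-011*, 01-110*, 010-01, 010-10*, 0100-0*, 0100-1*, 01000-*, 01001-*, 011-10*, 011-11*, 01101-*, 0111-0, 01111-*, 1-0100*, 1-0101*, 1-1010, 10-100*, 100-00*, 100-01*, 10000-*, 1001-0*, 1001-1*, 10010-*, 10011-*, 10101-, 11010-*, 1110-0
[col 2] -0-100, 01--10, 01-01-, 0100--, 011-1-, 1-010-, 100-0-, 1001--
Prime implicants: -0-100, -00001, -00111, -10101, -11010, -11111, 0-0001, 0-0010, 0-1100, 001-00, 00110-, 01--10, 01-01-, 010-01, 0100--, 011-1-, 0111-0, 1-010-, 1-1010, 100-0-, 1001--, 10101-, 1110-0
PI chart (minterm → PIs covering it):
  2 | 0-0010  (sole → essential)
  4 | -0-100  (sole → essential)
  7 | -00111  (sole → essential)
  8 | 001-00  (sole → essential)
  12 | -0-100,0-1100,001-00,00110-
  16 | 0100--  (sole → essential)
  17 | 0-0001,010-01,0100--
  18 | 0-0010,01--10,01-01-,0100--
  21 | -10101,010-01
  22 | 01--10  (sole → essential)
  26 | -11010,01--10,01-01-,011-1-
  27 | 01-01-,011-1-
  28 | 0-1100,0111-0
  30 | 01--10,011-1-,0111-0
  31 | -11111,011-1-
  32 | 100-0-  (sole → essential)
  33 | -00001,100-0-
  36 | -0-100,1-010-,100-0-,1001--
  37 | 1-010-,100-0-,1001--
  38 | 1001--  (sole → essential)
  39 | -00111,1001--
  42 | 1-1010,10101-
  43 | 10101-  (sole → essential)
  44 | -0-100  (sole → essential)
  52 | 1-010-  (sole → essential)
  53 | -10101,1-010-
  56 | 1110-0  (sole → essential)
  58 | -11010,1-1010,1110-0
  63 | -11111  (sole → essential)
Essential prime implicants: -0-100, -00111, -11111, 0-0010, 001-00, 01--10, 0100--, 1-010-, 100-0-, 1001--, 10101-, 1110-0
Petrick residual → -10101, 0-1100, 01-01-
Minimum SOP uses 15 PIs: b'de'f' + b'c'def + bc'de'f + bcdef + a'c'd'ef' + a'cde'f' + a'b'ce'f' + a'bef' + a'bd'e + a'bc'd' + ac'de' + ab'c'e' + ab'c'd + ab'cd'e + abcd'f'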